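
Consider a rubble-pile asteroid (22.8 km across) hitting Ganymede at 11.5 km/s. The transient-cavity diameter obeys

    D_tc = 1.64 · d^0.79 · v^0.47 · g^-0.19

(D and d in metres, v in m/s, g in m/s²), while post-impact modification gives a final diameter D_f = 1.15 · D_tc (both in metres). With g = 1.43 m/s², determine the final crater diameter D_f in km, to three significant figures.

In SI: d = 22800 m, v = 11500 m/s.
d^0.79 = 22800^0.79 = 2772
v^0.47 = 11500^0.47 = 81.01
g^-0.19 = 1.43^-0.19 = 0.9343
D_tc = 1.64 × 2772 × 81.01 × 0.9343 = 3.441 × 10^5 m
D_f = 1.15 × 3.441 × 10^5 = 3.957 × 10^5 m
     = 395.7 km

D_f ≈ 396 km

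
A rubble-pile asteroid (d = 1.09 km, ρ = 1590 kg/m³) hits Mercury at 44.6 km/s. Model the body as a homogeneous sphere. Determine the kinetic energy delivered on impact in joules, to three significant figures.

E ≈ 1.07 × 10^21 J

d = 1090 m; v = 44600 m/s.
Mass m = (π/6) ρ d³ = (π/6) × 1590 × (1090)³ = 1.078 × 10^12 kg
E = ½ m v² = 0.5 × 1.078 × 10^12 × (44600)² = 1.072 × 10^21 J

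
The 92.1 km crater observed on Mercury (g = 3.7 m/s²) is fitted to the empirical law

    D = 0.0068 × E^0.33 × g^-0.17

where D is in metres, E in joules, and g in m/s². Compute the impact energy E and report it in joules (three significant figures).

Rearranging: E = [D / (0.0068 · g^-0.17)]^(1/0.33).
D = 92100 m.
g^-0.17 = 3.7^-0.17 = 0.8006
D / (0.0068 × 0.8006) = 92100 / (5.444 × 10^-3) = 1.692 × 10^7
E = (1.692 × 10^7)^3.0303 = 8.021 × 10^21 J

E ≈ 8.02 × 10^21 J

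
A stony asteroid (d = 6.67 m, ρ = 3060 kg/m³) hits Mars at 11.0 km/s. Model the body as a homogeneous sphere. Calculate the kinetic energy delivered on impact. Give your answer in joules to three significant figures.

E ≈ 2.88 × 10^13 J

v = 11000 m/s.
Mass m = (π/6) ρ d³ = (π/6) × 3060 × (6.67)³ = 4.754 × 10^5 kg
E = ½ m v² = 0.5 × 4.754 × 10^5 × (11000)² = 2.876 × 10^13 J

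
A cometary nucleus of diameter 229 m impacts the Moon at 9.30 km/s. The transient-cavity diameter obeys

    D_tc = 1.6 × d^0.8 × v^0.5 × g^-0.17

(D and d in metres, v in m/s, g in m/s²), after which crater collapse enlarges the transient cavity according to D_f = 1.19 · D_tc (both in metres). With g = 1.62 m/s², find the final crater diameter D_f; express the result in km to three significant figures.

v = 9300 m/s.
d^0.8 = 229^0.8 = 77.24
v^0.5 = 9300^0.5 = 96.44
g^-0.17 = 1.62^-0.17 = 0.9213
D_tc = 1.6 × 77.24 × 96.44 × 0.9213 = 10980 m
D_f = 1.19 × 10980 = 13066 m
     = 13.07 km

D_f ≈ 13.1 km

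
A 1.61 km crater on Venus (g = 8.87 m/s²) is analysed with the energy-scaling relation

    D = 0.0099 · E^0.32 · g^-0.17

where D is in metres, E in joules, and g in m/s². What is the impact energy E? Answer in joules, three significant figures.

Rearranging: E = [D / (0.0099 · g^-0.17)]^(1/0.32).
D = 1610 m.
g^-0.17 = 8.87^-0.17 = 0.6900
D / (0.0099 × 0.6900) = 1610 / (6.831 × 10^-3) = 2.357 × 10^5
E = (2.357 × 10^5)^3.125 = 6.146 × 10^16 J

E ≈ 6.15 × 10^16 J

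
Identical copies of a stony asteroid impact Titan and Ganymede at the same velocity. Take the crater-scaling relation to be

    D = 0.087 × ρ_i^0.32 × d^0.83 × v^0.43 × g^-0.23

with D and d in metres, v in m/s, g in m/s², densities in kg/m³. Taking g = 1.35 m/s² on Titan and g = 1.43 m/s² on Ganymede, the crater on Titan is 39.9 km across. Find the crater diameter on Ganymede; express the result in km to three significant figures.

D ≈ 39.4 km

All impactor-dependent factors cancel in the ratio, leaving D_Ganymede/D_Titan = (g_Ganymede/g_Titan)^-0.23.
(1.43/1.35)^-0.23 = 1.059^-0.23 = 0.9869
D_Ganymede = 0.9869 × 39.9 km = 39.4 km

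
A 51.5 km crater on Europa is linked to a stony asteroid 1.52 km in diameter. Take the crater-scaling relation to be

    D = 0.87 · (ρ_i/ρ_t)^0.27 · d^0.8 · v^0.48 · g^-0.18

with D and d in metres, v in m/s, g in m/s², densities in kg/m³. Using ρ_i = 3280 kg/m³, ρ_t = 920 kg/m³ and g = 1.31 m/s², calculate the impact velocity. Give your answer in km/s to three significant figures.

v ≈ 23.6 km/s

Rearranging for v: v = [D / (0.87 · (3280/920)^0.27 · 1520^0.8 · 1.31^-0.18)]^(1/0.48).
D = 51500 m.
(3280/920)^0.27 = 1.409
1520^0.8 = 351.1
1.31^-0.18 = 0.9526
Denominator = 0.87 × 1.409 × 351.1 × 0.9526 = 410.0
D / 410.0 = 51500 / 410.0 = 125.6
v = 125.6^(1/0.48) = 125.6^2.0833 = 23595 m/s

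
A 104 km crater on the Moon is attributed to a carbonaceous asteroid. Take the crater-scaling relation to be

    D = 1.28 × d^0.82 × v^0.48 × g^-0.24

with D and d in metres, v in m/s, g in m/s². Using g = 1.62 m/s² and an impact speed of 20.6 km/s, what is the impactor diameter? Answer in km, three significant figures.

Rearranging for d: d = [D / (1.28 · 20600^0.48 · 1.62^-0.24)]^(1/0.82).
D = 104000 m.
20600^0.48 = 117.7
1.62^-0.24 = 0.8907
Denominator = 1.28 × 117.7 × 0.8907 = 134.2
D / 134.2 = 104000 / 134.2 = 775.0
d = 775.0^(1/0.82) = 775.0^1.2195 = 3338 m

d ≈ 3.34 km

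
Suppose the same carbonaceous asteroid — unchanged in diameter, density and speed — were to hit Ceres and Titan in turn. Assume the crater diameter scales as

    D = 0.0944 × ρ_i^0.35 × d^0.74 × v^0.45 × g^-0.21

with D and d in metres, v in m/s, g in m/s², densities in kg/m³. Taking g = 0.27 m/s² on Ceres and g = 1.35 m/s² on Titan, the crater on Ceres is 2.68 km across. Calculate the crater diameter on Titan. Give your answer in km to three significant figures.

All impactor-dependent factors cancel in the ratio, leaving D_Titan/D_Ceres = (g_Titan/g_Ceres)^-0.21.
(1.35/0.27)^-0.21 = 5.000^-0.21 = 0.7132
D_Titan = 0.7132 × 2.68 km = 1.91 km

D ≈ 1.91 km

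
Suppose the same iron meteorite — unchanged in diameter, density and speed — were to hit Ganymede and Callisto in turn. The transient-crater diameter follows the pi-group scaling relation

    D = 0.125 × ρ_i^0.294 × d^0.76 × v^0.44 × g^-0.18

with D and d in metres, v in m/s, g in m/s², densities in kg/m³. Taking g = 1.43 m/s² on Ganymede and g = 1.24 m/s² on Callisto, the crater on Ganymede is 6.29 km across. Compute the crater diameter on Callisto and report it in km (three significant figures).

D ≈ 6.45 km

All impactor-dependent factors cancel in the ratio, leaving D_Callisto/D_Ganymede = (g_Callisto/g_Ganymede)^-0.18.
(1.24/1.43)^-0.18 = 0.8671^-0.18 = 1.026
D_Callisto = 1.026 × 6.29 km = 6.45 km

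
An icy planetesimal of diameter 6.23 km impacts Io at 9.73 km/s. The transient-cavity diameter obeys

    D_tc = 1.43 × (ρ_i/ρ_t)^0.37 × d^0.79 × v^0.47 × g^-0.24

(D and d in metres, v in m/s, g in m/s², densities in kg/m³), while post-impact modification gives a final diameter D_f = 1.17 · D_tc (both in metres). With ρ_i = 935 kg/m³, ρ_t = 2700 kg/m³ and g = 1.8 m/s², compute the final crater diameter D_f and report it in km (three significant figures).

D_f ≈ 73.1 km

In SI: d = 6230 m, v = 9730 m/s.
(ρ_i/ρ_t)^0.37 = (935/2700)^0.37 = 0.6755
d^0.79 = 6230^0.79 = 994.6
v^0.47 = 9730^0.47 = 74.89
g^-0.24 = 1.8^-0.24 = 0.8684
D_tc = 1.43 × 0.6755 × 994.6 × 74.89 × 0.8684 = 62480 m
D_f = 1.17 × 62480 = 73102 m
     = 73.10 km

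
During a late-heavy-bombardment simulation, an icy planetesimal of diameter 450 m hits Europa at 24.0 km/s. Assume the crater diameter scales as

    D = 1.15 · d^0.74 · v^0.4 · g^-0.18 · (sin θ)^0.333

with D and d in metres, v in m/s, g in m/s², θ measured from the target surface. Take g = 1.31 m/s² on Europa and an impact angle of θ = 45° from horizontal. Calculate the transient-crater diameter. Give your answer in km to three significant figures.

In SI units: v = 24000 m/s.
d^0.74 = 450^0.74 = 91.91
v^0.4 = 24000^0.4 = 56.50
g^-0.18 = 1.31^-0.18 = 0.9526
(sin 45°)^0.333 = 0.7071^0.333 = 0.8910
D = 1.15 × 91.91 × 56.50 × 0.9526 × 0.8910 = 5069 m
   = 5.069 km

D ≈ 5.07 km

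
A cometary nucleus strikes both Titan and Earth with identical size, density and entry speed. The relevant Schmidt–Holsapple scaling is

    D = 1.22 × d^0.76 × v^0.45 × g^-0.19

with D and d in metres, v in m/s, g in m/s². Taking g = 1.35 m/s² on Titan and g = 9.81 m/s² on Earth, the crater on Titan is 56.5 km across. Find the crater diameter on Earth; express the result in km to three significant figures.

D ≈ 38.8 km

All impactor-dependent factors cancel in the ratio, leaving D_Earth/D_Titan = (g_Earth/g_Titan)^-0.19.
(9.81/1.35)^-0.19 = 7.267^-0.19 = 0.6860
D_Earth = 0.6860 × 56.5 km = 38.8 km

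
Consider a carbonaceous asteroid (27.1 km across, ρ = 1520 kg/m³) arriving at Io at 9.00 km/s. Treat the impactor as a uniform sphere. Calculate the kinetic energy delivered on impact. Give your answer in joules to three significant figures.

d = 27100 m; v = 9000 m/s.
Mass m = (π/6) ρ d³ = (π/6) × 1520 × (27100)³ = 1.584 × 10^16 kg
E = ½ m v² = 0.5 × 1.584 × 10^16 × (9000)² = 6.415 × 10^23 J

E ≈ 6.42 × 10^23 J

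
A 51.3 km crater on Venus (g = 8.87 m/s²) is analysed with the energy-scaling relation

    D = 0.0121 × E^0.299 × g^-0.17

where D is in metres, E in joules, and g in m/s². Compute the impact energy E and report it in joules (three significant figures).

Rearranging: E = [D / (0.0121 · g^-0.17)]^(1/0.299).
D = 51300 m.
g^-0.17 = 8.87^-0.17 = 0.6900
D / (0.0121 × 0.6900) = 51300 / (8.349 × 10^-3) = 6.144 × 10^6
E = (6.144 × 10^6)^3.3445 = 5.058 × 10^22 J

E ≈ 5.06 × 10^22 J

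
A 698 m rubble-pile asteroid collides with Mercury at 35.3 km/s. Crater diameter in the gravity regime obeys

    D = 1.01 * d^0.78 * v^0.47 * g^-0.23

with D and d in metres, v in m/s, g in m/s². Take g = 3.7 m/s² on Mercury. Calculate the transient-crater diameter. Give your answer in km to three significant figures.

D ≈ 17.0 km

In SI units: v = 35300 m/s.
d^0.78 = 698^0.78 = 165.3
v^0.47 = 35300^0.47 = 137.2
g^-0.23 = 3.7^-0.23 = 0.7401
D = 1.01 × 165.3 × 137.2 × 0.7401 = 16953 m
   = 16.95 km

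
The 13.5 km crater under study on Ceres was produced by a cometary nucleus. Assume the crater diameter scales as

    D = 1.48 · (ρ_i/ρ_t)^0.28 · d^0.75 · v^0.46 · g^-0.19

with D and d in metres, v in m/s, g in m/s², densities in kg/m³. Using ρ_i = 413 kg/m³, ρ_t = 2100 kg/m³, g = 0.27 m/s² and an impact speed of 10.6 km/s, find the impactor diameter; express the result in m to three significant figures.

Rearranging for d: d = [D / (1.48 · (413/2100)^0.28 · 10600^0.46 · 0.27^-0.19)]^(1/0.75).
D = 13500 m.
(413/2100)^0.28 = 0.6342
10600^0.46 = 71.06
0.27^-0.19 = 1.282
Denominator = 1.48 × 0.6342 × 71.06 × 1.282 = 85.51
D / 85.51 = 13500 / 85.51 = 157.9
d = 157.9^(1/0.75) = 157.9^1.3333 = 853.3 m

d ≈ 853 m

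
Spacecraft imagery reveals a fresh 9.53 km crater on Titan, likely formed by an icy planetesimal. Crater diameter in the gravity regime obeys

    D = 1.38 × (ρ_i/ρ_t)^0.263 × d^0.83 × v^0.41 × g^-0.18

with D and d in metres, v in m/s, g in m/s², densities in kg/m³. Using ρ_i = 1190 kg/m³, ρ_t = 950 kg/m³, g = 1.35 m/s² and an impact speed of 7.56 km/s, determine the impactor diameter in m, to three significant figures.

Rearranging for d: d = [D / (1.38 · (1190/950)^0.263 · 7560^0.41 · 1.35^-0.18)]^(1/0.83).
D = 9530 m.
(1190/950)^0.263 = 1.061
7560^0.41 = 38.92
1.35^-0.18 = 0.9474
Denominator = 1.38 × 1.061 × 38.92 × 0.9474 = 53.99
D / 53.99 = 9530 / 53.99 = 176.5
d = 176.5^(1/0.83) = 176.5^1.2048 = 509.2 m

d ≈ 509 m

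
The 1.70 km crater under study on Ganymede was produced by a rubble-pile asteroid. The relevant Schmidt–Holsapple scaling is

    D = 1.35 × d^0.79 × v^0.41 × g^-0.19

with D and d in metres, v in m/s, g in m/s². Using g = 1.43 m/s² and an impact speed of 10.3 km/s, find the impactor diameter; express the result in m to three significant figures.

Rearranging for d: d = [D / (1.35 · 10300^0.41 · 1.43^-0.19)]^(1/0.79).
D = 1700 m.
10300^0.41 = 44.18
1.43^-0.19 = 0.9343
Denominator = 1.35 × 44.18 × 0.9343 = 55.72
D / 55.72 = 1700 / 55.72 = 30.51
d = 30.51^(1/0.79) = 30.51^1.2658 = 75.68 m

d ≈ 75.7 m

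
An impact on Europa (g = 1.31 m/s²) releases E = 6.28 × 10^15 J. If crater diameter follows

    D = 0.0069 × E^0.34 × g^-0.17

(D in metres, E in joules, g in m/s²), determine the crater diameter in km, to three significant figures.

E^0.34 = (6.28 × 10^15)^0.34 = 2.351 × 10^5
g^-0.17 = 1.31^-0.17 = 0.9551
D = 0.0069 × 2.351 × 10^5 × 0.9551 = 1549 m
   = 1.549 km

D ≈ 1.55 km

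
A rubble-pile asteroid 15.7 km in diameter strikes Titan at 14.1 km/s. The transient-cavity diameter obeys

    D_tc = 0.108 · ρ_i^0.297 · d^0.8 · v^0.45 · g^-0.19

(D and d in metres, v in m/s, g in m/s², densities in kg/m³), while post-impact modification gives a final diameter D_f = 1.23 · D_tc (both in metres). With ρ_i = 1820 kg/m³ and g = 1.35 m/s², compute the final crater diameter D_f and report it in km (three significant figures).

In SI: d = 15700 m, v = 14100 m/s.
ρ_i^0.297 = 1820^0.297 = 9.295
d^0.8 = 15700^0.8 = 2274
v^0.45 = 14100^0.45 = 73.65
g^-0.19 = 1.35^-0.19 = 0.9446
D_tc = 0.108 × 9.295 × 2274 × 73.65 × 0.9446 = 1.588 × 10^5 m
D_f = 1.23 × 1.588 × 10^5 = 1.953 × 10^5 m
     = 195.3 km

D_f ≈ 195 km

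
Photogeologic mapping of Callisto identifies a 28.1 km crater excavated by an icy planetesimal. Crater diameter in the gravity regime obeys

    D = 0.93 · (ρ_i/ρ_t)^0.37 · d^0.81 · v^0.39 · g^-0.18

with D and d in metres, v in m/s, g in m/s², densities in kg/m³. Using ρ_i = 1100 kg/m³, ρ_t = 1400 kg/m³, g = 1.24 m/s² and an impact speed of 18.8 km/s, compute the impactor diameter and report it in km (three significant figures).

Rearranging for d: d = [D / (0.93 · (1100/1400)^0.37 · 18800^0.39 · 1.24^-0.18)]^(1/0.81).
D = 28100 m.
(1100/1400)^0.37 = 0.9146
18800^0.39 = 46.44
1.24^-0.18 = 0.9620
Denominator = 0.93 × 0.9146 × 46.44 × 0.9620 = 38.00
D / 38.00 = 28100 / 38.00 = 739.5
d = 739.5^(1/0.81) = 739.5^1.2346 = 3483 m

d ≈ 3.48 km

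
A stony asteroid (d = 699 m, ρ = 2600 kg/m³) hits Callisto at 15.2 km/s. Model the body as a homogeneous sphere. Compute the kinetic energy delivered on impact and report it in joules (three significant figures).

v = 15200 m/s.
Mass m = (π/6) ρ d³ = (π/6) × 2600 × (699)³ = 4.649 × 10^11 kg
E = ½ m v² = 0.5 × 4.649 × 10^11 × (15200)² = 5.371 × 10^19 J

E ≈ 5.37 × 10^19 J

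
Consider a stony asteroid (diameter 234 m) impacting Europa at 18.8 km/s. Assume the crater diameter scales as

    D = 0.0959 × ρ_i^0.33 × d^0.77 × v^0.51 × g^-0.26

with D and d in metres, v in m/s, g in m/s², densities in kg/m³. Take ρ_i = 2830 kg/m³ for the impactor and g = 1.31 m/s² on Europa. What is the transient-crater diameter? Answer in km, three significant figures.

In SI units: v = 18800 m/s.
ρ_i^0.33 = 2830^0.33 = 13.77
d^0.77 = 234^0.77 = 66.73
v^0.51 = 18800^0.51 = 151.3
g^-0.26 = 1.31^-0.26 = 0.9322
D = 0.0959 × 13.77 × 66.73 × 151.3 × 0.9322 = 12429 m
   = 12.43 km

D ≈ 12.4 km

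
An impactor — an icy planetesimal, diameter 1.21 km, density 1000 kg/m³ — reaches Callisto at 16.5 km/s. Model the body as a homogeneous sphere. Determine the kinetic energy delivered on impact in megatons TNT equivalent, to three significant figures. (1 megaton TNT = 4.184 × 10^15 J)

E ≈ 30200 Mt TNT

d = 1210 m; v = 16500 m/s.
Mass m = (π/6) ρ d³ = (π/6) × 1000 × (1210)³ = 9.276 × 10^11 kg
E = ½ m v² = 0.5 × 9.276 × 10^11 × (16500)² = 1.263 × 10^20 J
   = 1.263 × 10^20 / 4.184×10^15 = 30186 Mt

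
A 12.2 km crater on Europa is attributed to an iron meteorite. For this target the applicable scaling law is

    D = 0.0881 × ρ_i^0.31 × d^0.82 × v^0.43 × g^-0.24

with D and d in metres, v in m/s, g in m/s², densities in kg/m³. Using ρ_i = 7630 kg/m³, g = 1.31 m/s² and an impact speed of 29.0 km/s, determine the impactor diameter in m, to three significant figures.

Rearranging for d: d = [D / (0.0881 · 7630^0.31 · 29000^0.43 · 1.31^-0.24)]^(1/0.82).
D = 12200 m.
7630^0.31 = 15.98
29000^0.43 = 82.95
1.31^-0.24 = 0.9372
Denominator = 0.0881 × 15.98 × 82.95 × 0.9372 = 109.4
D / 109.4 = 12200 / 109.4 = 111.5
d = 111.5^(1/0.82) = 111.5^1.2195 = 313.8 m

d ≈ 314 m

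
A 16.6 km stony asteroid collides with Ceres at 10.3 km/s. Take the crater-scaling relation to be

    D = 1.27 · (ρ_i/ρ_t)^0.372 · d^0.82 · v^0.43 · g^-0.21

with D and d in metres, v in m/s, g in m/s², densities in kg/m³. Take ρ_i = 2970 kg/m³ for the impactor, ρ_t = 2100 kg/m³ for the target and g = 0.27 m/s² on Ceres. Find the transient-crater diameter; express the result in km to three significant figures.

In SI units: d = 16600 m, v = 10300 m/s.
(ρ_i/ρ_t)^0.372 = (2970/2100)^0.372 = 1.138
d^0.82 = 16600^0.82 = 2887
v^0.43 = 10300^0.43 = 53.15
g^-0.21 = 0.27^-0.21 = 1.316
D = 1.27 × 1.138 × 2887 × 53.15 × 1.316 = 2.918 × 10^5 m
   = 291.8 km

D ≈ 292 km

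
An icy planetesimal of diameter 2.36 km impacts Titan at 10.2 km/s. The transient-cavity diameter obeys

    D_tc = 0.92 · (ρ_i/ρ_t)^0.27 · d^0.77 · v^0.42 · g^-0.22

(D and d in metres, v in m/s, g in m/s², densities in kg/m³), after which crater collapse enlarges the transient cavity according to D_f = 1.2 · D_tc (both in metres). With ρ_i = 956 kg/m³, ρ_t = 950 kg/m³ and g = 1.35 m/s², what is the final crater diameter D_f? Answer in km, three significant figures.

D_f ≈ 19.8 km

In SI: d = 2360 m, v = 10200 m/s.
(ρ_i/ρ_t)^0.27 = (956/950)^0.27 = 1.002
d^0.77 = 2360^0.77 = 395.5
v^0.42 = 10200^0.42 = 48.26
g^-0.22 = 1.35^-0.22 = 0.9361
D_tc = 0.92 × 1.002 × 395.5 × 48.26 × 0.9361 = 16470 m
D_f = 1.2 × 16470 = 19764 m
     = 19.76 km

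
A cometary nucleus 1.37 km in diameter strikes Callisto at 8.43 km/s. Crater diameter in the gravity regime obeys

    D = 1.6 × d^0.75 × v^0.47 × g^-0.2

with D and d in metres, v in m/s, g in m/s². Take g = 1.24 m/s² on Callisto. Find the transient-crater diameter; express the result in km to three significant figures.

D ≈ 24.2 km

In SI units: d = 1370 m, v = 8430 m/s.
d^0.75 = 1370^0.75 = 225.2
v^0.47 = 8430^0.47 = 70.01
g^-0.2 = 1.24^-0.2 = 0.9579
D = 1.6 × 225.2 × 70.01 × 0.9579 = 24164 m
   = 24.16 km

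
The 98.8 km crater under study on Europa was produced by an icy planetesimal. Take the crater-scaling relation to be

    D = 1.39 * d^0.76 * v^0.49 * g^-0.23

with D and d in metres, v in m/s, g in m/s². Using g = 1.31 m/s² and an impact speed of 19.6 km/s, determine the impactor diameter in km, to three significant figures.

Rearranging for d: d = [D / (1.39 · 19600^0.49 · 1.31^-0.23)]^(1/0.76).
D = 98800 m.
19600^0.49 = 126.8
1.31^-0.23 = 0.9398
Denominator = 1.39 × 126.8 × 0.9398 = 165.6
D / 165.6 = 98800 / 165.6 = 596.6
d = 596.6^(1/0.76) = 596.6^1.3158 = 4490 m

d ≈ 4.49 km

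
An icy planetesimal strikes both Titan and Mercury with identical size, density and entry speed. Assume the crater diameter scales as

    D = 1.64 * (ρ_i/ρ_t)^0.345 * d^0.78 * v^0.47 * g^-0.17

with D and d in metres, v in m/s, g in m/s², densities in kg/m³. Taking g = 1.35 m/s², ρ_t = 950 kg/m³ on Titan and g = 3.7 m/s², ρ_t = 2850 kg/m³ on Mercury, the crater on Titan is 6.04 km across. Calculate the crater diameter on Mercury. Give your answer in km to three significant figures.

The impactor-only factors (d, v, ρ_i) cancel in the ratio, leaving D_Mercury/D_Titan = (g_Mercury/g_Titan)^-0.17 · (ρ_t,Titan/ρ_t,Mercury)^0.345.
(3.7/1.35)^-0.17 = 2.741^-0.17 = 0.8425
(950/2850)^0.345 = 0.3333^0.345 = 0.6845
Ratio = 0.8425 × 0.6845 = 0.5767
D_Mercury = 0.5767 × 6.04 km = 3.48 km

D ≈ 3.48 km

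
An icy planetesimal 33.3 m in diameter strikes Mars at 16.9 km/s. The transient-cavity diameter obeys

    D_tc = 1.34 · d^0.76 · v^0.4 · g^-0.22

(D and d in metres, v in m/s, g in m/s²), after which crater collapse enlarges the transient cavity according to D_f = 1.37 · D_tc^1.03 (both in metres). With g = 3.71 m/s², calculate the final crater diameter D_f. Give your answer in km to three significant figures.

D_f ≈ 1.18 km

v = 16900 m/s.
d^0.76 = 33.3^0.76 = 14.36
v^0.4 = 16900^0.4 = 49.11
g^-0.22 = 3.71^-0.22 = 0.7494
D_tc = 1.34 × 14.36 × 49.11 × 0.7494 = 708.2 m
D_f = 1.37 × (708.2)^1.03 = 1181 m
     = 1.181 km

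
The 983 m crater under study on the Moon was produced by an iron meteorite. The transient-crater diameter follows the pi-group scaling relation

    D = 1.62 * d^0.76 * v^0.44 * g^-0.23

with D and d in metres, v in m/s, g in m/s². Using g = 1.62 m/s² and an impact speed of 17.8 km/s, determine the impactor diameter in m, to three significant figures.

Rearranging for d: d = [D / (1.62 · 17800^0.44 · 1.62^-0.23)]^(1/0.76).
17800^0.44 = 74.16
1.62^-0.23 = 0.8950
Denominator = 1.62 × 74.16 × 0.8950 = 107.5
D / 107.5 = 983 / 107.5 = 9.144
d = 9.144^(1/0.76) = 9.144^1.3158 = 18.39 m

d ≈ 18.4 m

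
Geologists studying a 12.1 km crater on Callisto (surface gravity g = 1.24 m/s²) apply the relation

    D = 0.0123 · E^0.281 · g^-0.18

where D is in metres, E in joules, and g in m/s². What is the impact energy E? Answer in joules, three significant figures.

E ≈ 2.44 × 10^21 J

Rearranging: E = [D / (0.0123 · g^-0.18)]^(1/0.281).
D = 12100 m.
g^-0.18 = 1.24^-0.18 = 0.9620
D / (0.0123 × 0.9620) = 12100 / (0.01183) = 1.023 × 10^6
E = (1.023 × 10^6)^3.5587 = 2.440 × 10^21 J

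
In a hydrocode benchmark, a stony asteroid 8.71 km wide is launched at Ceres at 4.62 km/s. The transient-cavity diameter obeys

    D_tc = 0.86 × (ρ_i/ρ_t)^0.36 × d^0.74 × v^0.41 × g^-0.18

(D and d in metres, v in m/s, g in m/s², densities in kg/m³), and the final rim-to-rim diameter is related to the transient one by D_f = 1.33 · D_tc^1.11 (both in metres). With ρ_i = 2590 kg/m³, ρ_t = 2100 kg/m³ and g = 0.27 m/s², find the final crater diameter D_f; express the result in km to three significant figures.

D_f ≈ 127 km

In SI: d = 8710 m, v = 4620 m/s.
(ρ_i/ρ_t)^0.36 = (2590/2100)^0.36 = 1.078
d^0.74 = 8710^0.74 = 823.4
v^0.41 = 4620^0.41 = 31.81
g^-0.18 = 0.27^-0.18 = 1.266
D_tc = 0.86 × 1.078 × 823.4 × 31.81 × 1.266 = 30740 m
D_f = 1.33 × (30740)^1.11 = 1.274 × 10^5 m
     = 127.4 km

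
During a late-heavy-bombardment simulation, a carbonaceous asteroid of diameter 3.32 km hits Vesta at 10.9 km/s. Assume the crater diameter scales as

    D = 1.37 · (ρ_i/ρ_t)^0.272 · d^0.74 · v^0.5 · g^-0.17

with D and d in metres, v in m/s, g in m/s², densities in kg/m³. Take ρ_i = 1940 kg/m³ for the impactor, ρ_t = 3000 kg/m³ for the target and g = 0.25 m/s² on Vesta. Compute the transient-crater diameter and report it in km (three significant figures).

D ≈ 64.9 km

In SI units: d = 3320 m, v = 10900 m/s.
(ρ_i/ρ_t)^0.272 = (1940/3000)^0.272 = 0.8882
d^0.74 = 3320^0.74 = 403.3
v^0.5 = 10900^0.5 = 104.4
g^-0.17 = 0.25^-0.17 = 1.266
D = 1.37 × 0.8882 × 403.3 × 104.4 × 1.266 = 64863 m
   = 64.86 km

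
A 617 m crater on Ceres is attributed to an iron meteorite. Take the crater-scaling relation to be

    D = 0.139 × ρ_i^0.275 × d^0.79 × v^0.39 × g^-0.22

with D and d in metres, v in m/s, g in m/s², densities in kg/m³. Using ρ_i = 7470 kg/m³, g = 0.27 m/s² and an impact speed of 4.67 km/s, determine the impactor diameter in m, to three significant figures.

d ≈ 19.9 m

Rearranging for d: d = [D / (0.139 · 7470^0.275 · 4670^0.39 · 0.27^-0.22)]^(1/0.79).
7470^0.275 = 11.62
4670^0.39 = 26.98
0.27^-0.22 = 1.334
Denominator = 0.139 × 11.62 × 26.98 × 1.334 = 58.13
D / 58.13 = 617 / 58.13 = 10.61
d = 10.61^(1/0.79) = 10.61^1.2658 = 19.88 m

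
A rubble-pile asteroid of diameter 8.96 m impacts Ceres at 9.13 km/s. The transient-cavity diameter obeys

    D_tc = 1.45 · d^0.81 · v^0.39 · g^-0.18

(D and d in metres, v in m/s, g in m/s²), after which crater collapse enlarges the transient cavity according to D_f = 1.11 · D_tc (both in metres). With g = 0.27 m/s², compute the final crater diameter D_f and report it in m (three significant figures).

D_f ≈ 422 m

v = 9130 m/s.
d^0.81 = 8.96^0.81 = 5.907
v^0.39 = 9130^0.39 = 35.04
g^-0.18 = 0.27^-0.18 = 1.266
D_tc = 1.45 × 5.907 × 35.04 × 1.266 = 380.0 m
D_f = 1.11 × 380.0 = 421.8 m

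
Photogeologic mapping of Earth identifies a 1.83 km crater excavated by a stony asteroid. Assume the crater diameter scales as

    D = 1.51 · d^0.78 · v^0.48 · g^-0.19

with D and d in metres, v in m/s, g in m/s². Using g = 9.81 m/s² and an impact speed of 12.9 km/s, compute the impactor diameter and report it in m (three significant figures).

Rearranging for d: d = [D / (1.51 · 12900^0.48 · 9.81^-0.19)]^(1/0.78).
D = 1830 m.
12900^0.48 = 93.99
9.81^-0.19 = 0.6480
Denominator = 1.51 × 93.99 × 0.6480 = 91.97
D / 91.97 = 1830 / 91.97 = 19.90
d = 19.90^(1/0.78) = 19.90^1.2821 = 46.27 m

d ≈ 46.3 m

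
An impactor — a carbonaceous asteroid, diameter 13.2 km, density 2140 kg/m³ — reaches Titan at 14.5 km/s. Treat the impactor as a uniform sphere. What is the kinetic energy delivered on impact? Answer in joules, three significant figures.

d = 13200 m; v = 14500 m/s.
Mass m = (π/6) ρ d³ = (π/6) × 2140 × (13200)³ = 2.577 × 10^15 kg
E = ½ m v² = 0.5 × 2.577 × 10^15 × (14500)² = 2.709 × 10^23 J

E ≈ 2.71 × 10^23 J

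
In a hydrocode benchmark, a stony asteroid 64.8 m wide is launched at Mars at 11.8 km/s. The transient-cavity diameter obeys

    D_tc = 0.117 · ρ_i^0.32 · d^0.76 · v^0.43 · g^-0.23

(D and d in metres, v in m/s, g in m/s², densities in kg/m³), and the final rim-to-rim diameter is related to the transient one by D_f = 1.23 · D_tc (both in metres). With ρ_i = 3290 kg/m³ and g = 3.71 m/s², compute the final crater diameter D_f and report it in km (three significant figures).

v = 11800 m/s.
ρ_i^0.32 = 3290^0.32 = 13.35
d^0.76 = 64.8^0.76 = 23.81
v^0.43 = 11800^0.43 = 56.35
g^-0.23 = 3.71^-0.23 = 0.7397
D_tc = 0.117 × 13.35 × 23.81 × 56.35 × 0.7397 = 1550 m
D_f = 1.23 × 1550 = 1906 m
     = 1.907 km

D_f ≈ 1.91 km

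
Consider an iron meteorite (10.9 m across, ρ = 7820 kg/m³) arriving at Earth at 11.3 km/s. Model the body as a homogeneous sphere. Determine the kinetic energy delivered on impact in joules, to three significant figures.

v = 11300 m/s.
Mass m = (π/6) ρ d³ = (π/6) × 7820 × (10.9)³ = 5.303 × 10^6 kg
E = ½ m v² = 0.5 × 5.303 × 10^6 × (11300)² = 3.386 × 10^14 J

E ≈ 3.39 × 10^14 J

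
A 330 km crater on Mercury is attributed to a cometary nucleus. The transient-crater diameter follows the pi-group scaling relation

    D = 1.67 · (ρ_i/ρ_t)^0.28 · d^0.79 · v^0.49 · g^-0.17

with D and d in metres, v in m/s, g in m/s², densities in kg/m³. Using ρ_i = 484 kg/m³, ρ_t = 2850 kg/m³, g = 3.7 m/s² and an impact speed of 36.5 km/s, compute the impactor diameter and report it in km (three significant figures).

d ≈ 18.6 km

Rearranging for d: d = [D / (1.67 · (484/2850)^0.28 · 36500^0.49 · 3.7^-0.17)]^(1/0.79).
D = 330000 m.
(484/2850)^0.28 = 0.6087
36500^0.49 = 172.0
3.7^-0.17 = 0.8006
Denominator = 1.67 × 0.6087 × 172.0 × 0.8006 = 140.0
D / 140.0 = 330000 / 140.0 = 2357
d = 2357^(1/0.79) = 2357^1.2658 = 18567 m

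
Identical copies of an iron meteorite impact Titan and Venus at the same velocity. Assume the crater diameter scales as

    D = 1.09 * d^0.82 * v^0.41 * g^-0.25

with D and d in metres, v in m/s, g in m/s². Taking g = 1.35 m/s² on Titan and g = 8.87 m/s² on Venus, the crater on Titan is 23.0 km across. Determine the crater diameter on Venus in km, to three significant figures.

D ≈ 14.4 km

All impactor-dependent factors cancel in the ratio, leaving D_Venus/D_Titan = (g_Venus/g_Titan)^-0.25.
(8.87/1.35)^-0.25 = 6.570^-0.25 = 0.6246
D_Venus = 0.6246 × 23.0 km = 14.4 km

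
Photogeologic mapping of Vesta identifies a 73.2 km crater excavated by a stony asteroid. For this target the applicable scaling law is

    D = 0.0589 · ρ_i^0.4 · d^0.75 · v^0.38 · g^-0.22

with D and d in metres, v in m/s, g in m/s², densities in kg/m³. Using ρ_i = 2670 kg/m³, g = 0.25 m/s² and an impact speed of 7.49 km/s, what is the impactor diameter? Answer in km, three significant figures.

Rearranging for d: d = [D / (0.0589 · 2670^0.4 · 7490^0.38 · 0.25^-0.22)]^(1/0.75).
D = 73200 m.
2670^0.4 = 23.47
7490^0.38 = 29.67
0.25^-0.22 = 1.357
Denominator = 0.0589 × 23.47 × 29.67 × 1.357 = 55.66
D / 55.66 = 73200 / 55.66 = 1315
d = 1315^(1/0.75) = 1315^1.3333 = 14403 m

d ≈ 14.4 km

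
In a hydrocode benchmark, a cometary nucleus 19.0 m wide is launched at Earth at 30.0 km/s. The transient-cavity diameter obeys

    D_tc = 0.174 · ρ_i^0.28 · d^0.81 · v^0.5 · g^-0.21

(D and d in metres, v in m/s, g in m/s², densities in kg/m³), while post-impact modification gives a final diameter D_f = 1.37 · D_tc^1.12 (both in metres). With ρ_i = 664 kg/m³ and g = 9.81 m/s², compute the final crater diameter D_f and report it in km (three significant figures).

v = 30000 m/s.
ρ_i^0.28 = 664^0.28 = 6.169
d^0.81 = 19^0.81 = 10.86
v^0.5 = 30000^0.5 = 173.2
g^-0.21 = 9.81^-0.21 = 0.6191
D_tc = 0.174 × 6.169 × 10.86 × 173.2 × 0.6191 = 1250 m
D_f = 1.37 × (1250)^1.12 = 4030 m
     = 4.030 km

D_f ≈ 4.03 km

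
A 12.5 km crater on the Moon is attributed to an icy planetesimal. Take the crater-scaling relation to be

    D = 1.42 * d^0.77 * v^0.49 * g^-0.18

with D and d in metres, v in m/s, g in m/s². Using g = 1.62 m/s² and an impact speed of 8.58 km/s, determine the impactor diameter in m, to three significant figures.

d ≈ 466 m

Rearranging for d: d = [D / (1.42 · 8580^0.49 · 1.62^-0.18)]^(1/0.77).
D = 12500 m.
8580^0.49 = 84.61
1.62^-0.18 = 0.9168
Denominator = 1.42 × 84.61 × 0.9168 = 110.2
D / 110.2 = 12500 / 110.2 = 113.4
d = 113.4^(1/0.77) = 113.4^1.2987 = 465.9 m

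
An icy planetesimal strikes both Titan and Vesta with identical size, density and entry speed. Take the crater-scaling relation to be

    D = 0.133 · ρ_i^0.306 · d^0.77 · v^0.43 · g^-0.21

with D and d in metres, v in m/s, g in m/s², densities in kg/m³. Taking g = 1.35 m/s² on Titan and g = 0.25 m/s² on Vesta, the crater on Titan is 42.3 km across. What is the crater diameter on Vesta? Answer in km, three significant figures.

All impactor-dependent factors cancel in the ratio, leaving D_Vesta/D_Titan = (g_Vesta/g_Titan)^-0.21.
(0.25/1.35)^-0.21 = 0.1852^-0.21 = 1.425
D_Vesta = 1.425 × 42.3 km = 60.3 km

D ≈ 60.3 km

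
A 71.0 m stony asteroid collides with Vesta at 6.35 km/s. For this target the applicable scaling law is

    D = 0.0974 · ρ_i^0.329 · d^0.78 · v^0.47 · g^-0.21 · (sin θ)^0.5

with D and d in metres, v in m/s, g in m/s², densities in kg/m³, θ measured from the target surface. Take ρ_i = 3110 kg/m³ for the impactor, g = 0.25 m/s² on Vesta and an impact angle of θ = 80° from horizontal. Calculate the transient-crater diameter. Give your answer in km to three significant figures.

D ≈ 3.11 km

In SI units: v = 6350 m/s.
ρ_i^0.329 = 3110^0.329 = 14.10
d^0.78 = 71^0.78 = 27.80
v^0.47 = 6350^0.47 = 61.28
g^-0.21 = 0.25^-0.21 = 1.338
(sin 80°)^0.5 = 0.9848^0.5 = 0.9924
D = 0.0974 × 14.10 × 27.80 × 61.28 × 1.338 × 0.9924 = 3107 m
   = 3.107 km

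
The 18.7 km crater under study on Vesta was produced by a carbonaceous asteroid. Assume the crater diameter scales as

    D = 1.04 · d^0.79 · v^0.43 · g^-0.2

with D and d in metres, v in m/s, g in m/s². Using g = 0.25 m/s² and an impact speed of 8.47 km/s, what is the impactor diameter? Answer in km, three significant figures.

Rearranging for d: d = [D / (1.04 · 8470^0.43 · 0.25^-0.2)]^(1/0.79).
D = 18700 m.
8470^0.43 = 48.86
0.25^-0.2 = 1.320
Denominator = 1.04 × 48.86 × 1.320 = 67.08
D / 67.08 = 18700 / 67.08 = 278.8
d = 278.8^(1/0.79) = 278.8^1.2658 = 1245 m

d ≈ 1.25 km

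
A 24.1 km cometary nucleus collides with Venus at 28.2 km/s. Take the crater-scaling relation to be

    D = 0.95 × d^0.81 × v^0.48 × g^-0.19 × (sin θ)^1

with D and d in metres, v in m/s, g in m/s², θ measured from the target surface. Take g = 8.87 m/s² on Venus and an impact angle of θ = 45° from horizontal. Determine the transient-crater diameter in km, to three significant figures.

D ≈ 215 km

In SI units: d = 24100 m, v = 28200 m/s.
d^0.81 = 24100^0.81 = 3544
v^0.48 = 28200^0.48 = 136.8
g^-0.19 = 8.87^-0.19 = 0.6605
(sin 45°)^1 = 0.7071^1 = 0.7071
D = 0.95 × 3544 × 136.8 × 0.6605 × 0.7071 = 2.151 × 10^5 m
   = 215.1 km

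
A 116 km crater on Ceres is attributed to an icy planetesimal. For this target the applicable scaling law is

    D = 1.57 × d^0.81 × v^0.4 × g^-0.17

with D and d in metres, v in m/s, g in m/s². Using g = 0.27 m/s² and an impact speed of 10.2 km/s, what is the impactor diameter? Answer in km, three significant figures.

Rearranging for d: d = [D / (1.57 · 10200^0.4 · 0.27^-0.17)]^(1/0.81).
D = 116000 m.
10200^0.4 = 40.13
0.27^-0.17 = 1.249
Denominator = 1.57 × 40.13 × 1.249 = 78.69
D / 78.69 = 116000 / 78.69 = 1474
d = 1474^(1/0.81) = 1474^1.2346 = 8163 m

d ≈ 8.16 km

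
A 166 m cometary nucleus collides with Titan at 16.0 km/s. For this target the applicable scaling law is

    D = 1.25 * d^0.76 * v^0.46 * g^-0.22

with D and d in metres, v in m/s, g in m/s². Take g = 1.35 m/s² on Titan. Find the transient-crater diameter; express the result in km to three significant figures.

D ≈ 4.89 km

In SI units: v = 16000 m/s.
d^0.76 = 166^0.76 = 48.67
v^0.46 = 16000^0.46 = 85.88
g^-0.22 = 1.35^-0.22 = 0.9361
D = 1.25 × 48.67 × 85.88 × 0.9361 = 4891 m
   = 4.891 km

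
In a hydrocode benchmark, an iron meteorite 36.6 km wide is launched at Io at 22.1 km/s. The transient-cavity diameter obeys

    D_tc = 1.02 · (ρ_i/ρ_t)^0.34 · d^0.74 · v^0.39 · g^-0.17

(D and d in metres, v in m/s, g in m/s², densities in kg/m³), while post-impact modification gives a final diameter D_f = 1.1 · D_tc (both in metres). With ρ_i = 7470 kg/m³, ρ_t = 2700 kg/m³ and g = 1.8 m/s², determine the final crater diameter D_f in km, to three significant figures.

D_f ≈ 169 km

In SI: d = 36600 m, v = 22100 m/s.
(ρ_i/ρ_t)^0.34 = (7470/2700)^0.34 = 1.413
d^0.74 = 36600^0.74 = 2382
v^0.39 = 22100^0.39 = 49.47
g^-0.17 = 1.8^-0.17 = 0.9049
D_tc = 1.02 × 1.413 × 2382 × 49.47 × 0.9049 = 1.537 × 10^5 m
D_f = 1.1 × 1.537 × 10^5 = 1.691 × 10^5 m
     = 169.1 km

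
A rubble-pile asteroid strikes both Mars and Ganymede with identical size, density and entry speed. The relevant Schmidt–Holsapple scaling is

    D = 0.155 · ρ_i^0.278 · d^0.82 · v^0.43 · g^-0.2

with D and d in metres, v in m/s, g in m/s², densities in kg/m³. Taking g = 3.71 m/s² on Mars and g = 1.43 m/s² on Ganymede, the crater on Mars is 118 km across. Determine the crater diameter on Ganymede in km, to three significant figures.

All impactor-dependent factors cancel in the ratio, leaving D_Ganymede/D_Mars = (g_Ganymede/g_Mars)^-0.2.
(1.43/3.71)^-0.2 = 0.3854^-0.2 = 1.210
D_Ganymede = 1.210 × 118 km = 143 km

D ≈ 143 km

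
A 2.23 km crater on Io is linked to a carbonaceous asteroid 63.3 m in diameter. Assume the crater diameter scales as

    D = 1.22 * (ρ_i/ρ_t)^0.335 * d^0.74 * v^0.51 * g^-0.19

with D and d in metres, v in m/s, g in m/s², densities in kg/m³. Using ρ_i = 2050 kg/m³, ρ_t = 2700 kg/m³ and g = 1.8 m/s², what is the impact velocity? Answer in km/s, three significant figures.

v ≈ 9.03 km/s

Rearranging for v: v = [D / (1.22 · (2050/2700)^0.335 · 63.3^0.74 · 1.8^-0.19)]^(1/0.51).
D = 2230 m.
(2050/2700)^0.335 = 0.9119
63.3^0.74 = 21.53
1.8^-0.19 = 0.8943
Denominator = 1.22 × 0.9119 × 21.53 × 0.8943 = 21.42
D / 21.42 = 2230 / 21.42 = 104.1
v = 104.1^(1/0.51) = 104.1^1.9608 = 9033 m/s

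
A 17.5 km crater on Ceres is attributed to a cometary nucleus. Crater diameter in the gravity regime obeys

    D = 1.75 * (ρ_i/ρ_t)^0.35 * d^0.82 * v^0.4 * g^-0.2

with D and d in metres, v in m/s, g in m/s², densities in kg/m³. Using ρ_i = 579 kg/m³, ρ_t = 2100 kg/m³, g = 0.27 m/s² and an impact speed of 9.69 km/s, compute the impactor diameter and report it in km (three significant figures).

d ≈ 1.08 km

Rearranging for d: d = [D / (1.75 · (579/2100)^0.35 · 9690^0.4 · 0.27^-0.2)]^(1/0.82).
D = 17500 m.
(579/2100)^0.35 = 0.6370
9690^0.4 = 39.31
0.27^-0.2 = 1.299
Denominator = 1.75 × 0.6370 × 39.31 × 1.299 = 56.92
D / 56.92 = 17500 / 56.92 = 307.4
d = 307.4^(1/0.82) = 307.4^1.2195 = 1081 m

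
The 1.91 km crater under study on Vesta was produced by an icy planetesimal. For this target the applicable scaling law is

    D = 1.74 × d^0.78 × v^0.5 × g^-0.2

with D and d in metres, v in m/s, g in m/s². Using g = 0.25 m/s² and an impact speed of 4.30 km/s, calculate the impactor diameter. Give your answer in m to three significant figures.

Rearranging for d: d = [D / (1.74 · 4300^0.5 · 0.25^-0.2)]^(1/0.78).
D = 1910 m.
4300^0.5 = 65.57
0.25^-0.2 = 1.320
Denominator = 1.74 × 65.57 × 1.320 = 150.6
D / 150.6 = 1910 / 150.6 = 12.68
d = 12.68^(1/0.78) = 12.68^1.2821 = 25.96 m

d ≈ 26.0 m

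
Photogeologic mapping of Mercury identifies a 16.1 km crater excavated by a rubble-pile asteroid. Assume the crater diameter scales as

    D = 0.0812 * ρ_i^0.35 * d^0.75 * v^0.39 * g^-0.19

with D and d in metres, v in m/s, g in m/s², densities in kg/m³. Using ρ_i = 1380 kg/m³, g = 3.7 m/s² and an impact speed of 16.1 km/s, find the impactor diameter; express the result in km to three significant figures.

d ≈ 3.58 km

Rearranging for d: d = [D / (0.0812 · 1380^0.35 · 16100^0.39 · 3.7^-0.19)]^(1/0.75).
D = 16100 m.
1380^0.35 = 12.56
16100^0.39 = 43.72
3.7^-0.19 = 0.7799
Denominator = 0.0812 × 12.56 × 43.72 × 0.7799 = 34.77
D / 34.77 = 16100 / 34.77 = 463.0
d = 463.0^(1/0.75) = 463.0^1.3333 = 3581 m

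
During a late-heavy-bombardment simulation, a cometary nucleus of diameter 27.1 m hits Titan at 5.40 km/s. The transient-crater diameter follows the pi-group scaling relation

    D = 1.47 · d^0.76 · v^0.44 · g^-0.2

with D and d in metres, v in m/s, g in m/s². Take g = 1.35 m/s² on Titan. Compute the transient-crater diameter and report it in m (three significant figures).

In SI units: v = 5400 m/s.
d^0.76 = 27.1^0.76 = 12.28
v^0.44 = 5400^0.44 = 43.88
g^-0.2 = 1.35^-0.2 = 0.9417
D = 1.47 × 12.28 × 43.88 × 0.9417 = 745.9 m

D ≈ 746 m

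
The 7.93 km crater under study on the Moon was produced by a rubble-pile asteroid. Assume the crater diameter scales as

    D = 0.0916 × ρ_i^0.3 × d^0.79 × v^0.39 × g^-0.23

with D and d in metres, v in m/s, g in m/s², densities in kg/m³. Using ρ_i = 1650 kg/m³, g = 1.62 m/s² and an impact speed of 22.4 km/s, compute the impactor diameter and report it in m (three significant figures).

d ≈ 874 m

Rearranging for d: d = [D / (0.0916 · 1650^0.3 · 22400^0.39 · 1.62^-0.23)]^(1/0.79).
D = 7930 m.
1650^0.3 = 9.231
22400^0.39 = 49.73
1.62^-0.23 = 0.8950
Denominator = 0.0916 × 9.231 × 49.73 × 0.8950 = 37.63
D / 37.63 = 7930 / 37.63 = 210.7
d = 210.7^(1/0.79) = 210.7^1.2658 = 873.6 m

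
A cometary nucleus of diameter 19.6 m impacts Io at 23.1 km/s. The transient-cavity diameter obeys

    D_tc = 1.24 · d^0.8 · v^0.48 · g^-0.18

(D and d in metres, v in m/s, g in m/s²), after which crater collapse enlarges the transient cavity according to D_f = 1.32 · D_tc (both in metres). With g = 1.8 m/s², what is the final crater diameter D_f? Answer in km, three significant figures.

v = 23100 m/s.
d^0.8 = 19.6^0.8 = 10.81
v^0.48 = 23100^0.48 = 124.3
g^-0.18 = 1.8^-0.18 = 0.8996
D_tc = 1.24 × 10.81 × 124.3 × 0.8996 = 1499 m
D_f = 1.32 × 1499 = 1979 m
     = 1.979 km

D_f ≈ 1.98 km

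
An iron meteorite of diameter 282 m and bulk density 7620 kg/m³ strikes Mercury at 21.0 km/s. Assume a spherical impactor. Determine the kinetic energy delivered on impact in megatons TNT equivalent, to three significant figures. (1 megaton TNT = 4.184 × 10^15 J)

E ≈ 4720 Mt TNT

v = 21000 m/s.
Mass m = (π/6) ρ d³ = (π/6) × 7620 × (282)³ = 8.947 × 10^10 kg
E = ½ m v² = 0.5 × 8.947 × 10^10 × (21000)² = 1.973 × 10^19 J
   = 1.973 × 10^19 / 4.184×10^15 = 4716 Mt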